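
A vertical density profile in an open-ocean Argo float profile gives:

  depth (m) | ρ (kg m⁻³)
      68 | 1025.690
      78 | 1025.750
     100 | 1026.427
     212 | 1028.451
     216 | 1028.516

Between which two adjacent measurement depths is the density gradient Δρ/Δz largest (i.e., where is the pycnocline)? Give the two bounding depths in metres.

78–100 m

Compute the density gradient over each adjacent pair:
  68–78 m: Δρ/Δz = 0.060/10 = 6.0 × 10⁻³ kg m⁻⁴
  78–100 m: Δρ/Δz = 0.677/22 = 0.031 kg m⁻⁴
  100–212 m: Δρ/Δz = 2.024/112 = 0.018 kg m⁻⁴
  212–216 m: Δρ/Δz = 0.065/4 = 0.016 kg m⁻⁴
The largest gradient is in the 78–100 m interval — the pycnocline.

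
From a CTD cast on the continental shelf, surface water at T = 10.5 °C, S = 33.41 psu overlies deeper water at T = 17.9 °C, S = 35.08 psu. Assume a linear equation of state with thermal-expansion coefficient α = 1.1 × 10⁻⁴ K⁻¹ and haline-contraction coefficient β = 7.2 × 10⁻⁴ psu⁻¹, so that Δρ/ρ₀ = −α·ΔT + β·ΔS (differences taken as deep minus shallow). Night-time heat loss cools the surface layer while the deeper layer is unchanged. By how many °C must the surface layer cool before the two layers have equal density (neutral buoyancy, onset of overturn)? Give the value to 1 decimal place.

Neutral buoyancy requires Δρ = 0, i.e. −α(T_deep − T_surf′) + β(S_deep − S_surf) = 0.
T_surf′ = T_deep − (β/α)·ΔS = 17.9 − (7.2 × 10⁻⁴/1.1 × 10⁻⁴)·(+1.67) = 6.969 °C.
Cooling required: 10.5 − (6.969) = 3.531 °C.

3.5 °C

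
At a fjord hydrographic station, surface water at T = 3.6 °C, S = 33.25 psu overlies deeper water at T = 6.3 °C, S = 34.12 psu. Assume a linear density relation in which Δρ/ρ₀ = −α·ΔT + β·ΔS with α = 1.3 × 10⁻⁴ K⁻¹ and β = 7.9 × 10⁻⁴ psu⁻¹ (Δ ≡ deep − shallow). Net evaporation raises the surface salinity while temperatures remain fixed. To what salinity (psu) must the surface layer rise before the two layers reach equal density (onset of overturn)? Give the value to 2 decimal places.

33.68 psu

Neutral buoyancy requires −α(T_deep − T_surf) + β(S_deep − S_surf′) = 0.
S_surf′ = S_deep − (α/β)·ΔT = 34.12 − (1.3 × 10⁻⁴/7.9 × 10⁻⁴)·(+2.7) = 33.6757 psu.
Increase required: 33.6757 − 33.25 = 0.4257 psu.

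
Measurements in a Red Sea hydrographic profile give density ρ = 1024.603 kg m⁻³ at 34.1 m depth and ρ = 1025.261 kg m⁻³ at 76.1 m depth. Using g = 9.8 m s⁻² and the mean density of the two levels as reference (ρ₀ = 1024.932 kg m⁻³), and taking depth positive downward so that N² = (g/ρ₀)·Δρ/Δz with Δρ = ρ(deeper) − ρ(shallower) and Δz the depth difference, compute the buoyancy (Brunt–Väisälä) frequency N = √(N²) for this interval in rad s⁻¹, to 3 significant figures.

0.0122 rad s⁻¹

Δρ = 1025.261 − 1024.603 = 0.658 kg m⁻³ over Δz = 76.1 − 34.1 = 42 m.
N² = (9.8/1024.932) × (0.658/42) = 1.4980 × 10⁻⁴ s⁻².
N = √(1.4980 × 10⁻⁴) = 0.012239 rad s⁻¹ ≈ 0.0122 rad s⁻¹.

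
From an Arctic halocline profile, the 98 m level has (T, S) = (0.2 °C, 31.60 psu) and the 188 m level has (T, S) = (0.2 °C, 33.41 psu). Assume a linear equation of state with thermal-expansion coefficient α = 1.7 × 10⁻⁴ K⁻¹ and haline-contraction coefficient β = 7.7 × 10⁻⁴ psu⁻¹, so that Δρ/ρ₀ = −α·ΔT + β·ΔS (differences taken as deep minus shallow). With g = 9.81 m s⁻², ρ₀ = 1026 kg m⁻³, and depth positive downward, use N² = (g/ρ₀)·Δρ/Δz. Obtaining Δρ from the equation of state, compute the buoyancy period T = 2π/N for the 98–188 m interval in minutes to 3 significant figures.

8.50 min

ΔT = +0.0 K, ΔS = +1.81 psu (deep − shallow).
Δρ/ρ₀ = −αΔT + βΔS = 0 + 1.3937 × 10⁻³ = 1.3937 × 10⁻³, so Δρ ≈ 1.430 kg m⁻³.
N² = (g/ρ₀)·Δρ/Δz = g·(Δρ/ρ₀)/Δz = 9.81 × 1.3937 × 10⁻³ / 90 = 1.5191 × 10⁻⁴ s⁻².
N = √(1.5191 × 10⁻⁴) = 0.012325 rad s⁻¹ → T = 2π/N = 509.79 s = 8.4965 min ≈ 8.50 min.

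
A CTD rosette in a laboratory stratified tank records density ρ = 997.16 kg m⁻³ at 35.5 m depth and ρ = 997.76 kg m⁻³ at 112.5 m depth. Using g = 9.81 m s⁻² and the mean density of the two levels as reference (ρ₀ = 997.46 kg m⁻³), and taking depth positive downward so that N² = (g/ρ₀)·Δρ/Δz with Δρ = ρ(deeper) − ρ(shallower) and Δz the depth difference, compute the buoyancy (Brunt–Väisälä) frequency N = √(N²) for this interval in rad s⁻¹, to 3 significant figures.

Δρ = 997.76 − 997.16 = 0.60 kg m⁻³ over Δz = 112.5 − 35.5 = 77 m.
N² = (9.81/997.46) × (0.60/77) = 7.6636 × 10⁻⁵ s⁻².
N = √(7.6636 × 10⁻⁵) = 8.7542 × 10⁻³ rad s⁻¹ ≈ 8.75 × 10⁻³ rad s⁻¹.

8.75 × 10⁻³ rad s⁻¹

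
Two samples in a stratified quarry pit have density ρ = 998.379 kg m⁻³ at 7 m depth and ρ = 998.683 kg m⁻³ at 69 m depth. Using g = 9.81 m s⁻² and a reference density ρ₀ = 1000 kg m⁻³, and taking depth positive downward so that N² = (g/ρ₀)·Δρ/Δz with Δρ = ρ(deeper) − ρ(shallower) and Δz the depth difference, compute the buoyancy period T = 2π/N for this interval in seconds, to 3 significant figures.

Δρ = 998.683 − 998.379 = 0.304 kg m⁻³ over Δz = 69 − 7 = 62 m.
N² = (9.81/1000) × (0.304/62) = 4.8101 × 10⁻⁵ s⁻².
N = √(4.8101 × 10⁻⁵) = 6.9355 × 10⁻³ rad s⁻¹, so T = 2π/N = 905.95 s ≈ 906 s.

906 s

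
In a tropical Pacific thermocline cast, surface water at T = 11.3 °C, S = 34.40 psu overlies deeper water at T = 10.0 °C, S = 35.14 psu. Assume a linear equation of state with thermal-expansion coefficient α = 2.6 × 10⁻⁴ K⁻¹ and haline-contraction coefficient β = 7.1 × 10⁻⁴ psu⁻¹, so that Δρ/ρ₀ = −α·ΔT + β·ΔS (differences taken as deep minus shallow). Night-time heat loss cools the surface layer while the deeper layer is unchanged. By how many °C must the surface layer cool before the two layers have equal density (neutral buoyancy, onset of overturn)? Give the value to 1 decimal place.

Neutral buoyancy requires Δρ = 0, i.e. −α(T_deep − T_surf′) + β(S_deep − S_surf) = 0.
T_surf′ = T_deep − (β/α)·ΔS = 10.0 − (7.1 × 10⁻⁴/2.6 × 10⁻⁴)·(+0.74) = 7.979 °C.
Cooling required: 11.3 − (7.979) = 3.321 °C.

3.3 °C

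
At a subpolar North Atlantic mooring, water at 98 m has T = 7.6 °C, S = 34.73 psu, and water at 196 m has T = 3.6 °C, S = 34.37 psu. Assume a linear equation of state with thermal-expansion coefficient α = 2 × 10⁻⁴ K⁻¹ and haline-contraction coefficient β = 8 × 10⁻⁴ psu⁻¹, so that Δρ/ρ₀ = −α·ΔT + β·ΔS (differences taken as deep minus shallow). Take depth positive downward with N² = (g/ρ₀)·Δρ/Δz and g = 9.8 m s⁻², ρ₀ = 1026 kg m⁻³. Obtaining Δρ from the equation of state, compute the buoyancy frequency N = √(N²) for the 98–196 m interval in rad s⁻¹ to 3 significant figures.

7.16 × 10⁻³ rad s⁻¹

ΔT = -4.0 K, ΔS = -0.36 psu (deep − shallow).
Δρ/ρ₀ = −αΔT + βΔS = 8.00 × 10⁻⁴ − 2.88 × 10⁻⁴ = 5.12 × 10⁻⁴, so Δρ ≈ 0.5253 kg m⁻³.
N² = (g/ρ₀)·Δρ/Δz = g·(Δρ/ρ₀)/Δz = 9.8 × 5.12 × 10⁻⁴ / 98 = 5.1200 × 10⁻⁵ s⁻².
N = √(5.1200 × 10⁻⁵) = 7.1554 × 10⁻³ rad s⁻¹ ≈ 7.16 × 10⁻³ rad s⁻¹.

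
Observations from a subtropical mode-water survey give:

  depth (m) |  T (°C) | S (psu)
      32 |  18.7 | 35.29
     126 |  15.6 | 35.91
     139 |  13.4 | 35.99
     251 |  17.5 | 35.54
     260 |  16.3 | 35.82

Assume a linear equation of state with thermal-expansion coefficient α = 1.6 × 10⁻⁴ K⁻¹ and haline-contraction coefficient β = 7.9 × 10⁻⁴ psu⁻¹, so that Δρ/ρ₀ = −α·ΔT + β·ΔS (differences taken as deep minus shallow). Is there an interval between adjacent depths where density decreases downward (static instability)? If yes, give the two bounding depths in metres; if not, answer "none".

Evaluate Δρ/ρ₀ = −αΔT + βΔS across each adjacent pair:
  32–126 m: −αΔT+βΔS = −(1.6 × 10⁻⁴)(-3.1)+(7.9 × 10⁻⁴)(+0.62) = 9.9 × 10⁻⁴ → stable
  126–139 m: −αΔT+βΔS = −(1.6 × 10⁻⁴)(-2.2)+(7.9 × 10⁻⁴)(+0.08) = 4.2 × 10⁻⁴ → stable
  139–251 m: −αΔT+βΔS = −(1.6 × 10⁻⁴)(+4.1)+(7.9 × 10⁻⁴)(-0.45) = -1.0 × 10⁻³ → UNSTABLE
  251–260 m: −αΔT+βΔS = −(1.6 × 10⁻⁴)(-1.2)+(7.9 × 10⁻⁴)(+0.28) = 4.1 × 10⁻⁴ → stable
The 139–251 m interval has Δρ < 0: lighter water underlies denser water.

139–251 m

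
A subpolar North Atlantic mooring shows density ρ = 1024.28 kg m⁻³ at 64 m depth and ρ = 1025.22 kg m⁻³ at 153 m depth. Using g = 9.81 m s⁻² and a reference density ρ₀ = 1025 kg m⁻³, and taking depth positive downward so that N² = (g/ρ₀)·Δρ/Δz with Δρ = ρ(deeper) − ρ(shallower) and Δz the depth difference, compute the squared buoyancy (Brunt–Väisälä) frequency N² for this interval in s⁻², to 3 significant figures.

Δρ = 1025.22 − 1024.28 = 0.94 kg m⁻³ over Δz = 153 − 64 = 89 m.
N² = (9.81/1025) × (0.94/89) = 1.0108 × 10⁻⁴ s⁻² ≈ 1.01 × 10⁻⁴ s⁻².
Since Δρ > 0 the layer is stably stratified.

1.01 × 10⁻⁴ s⁻²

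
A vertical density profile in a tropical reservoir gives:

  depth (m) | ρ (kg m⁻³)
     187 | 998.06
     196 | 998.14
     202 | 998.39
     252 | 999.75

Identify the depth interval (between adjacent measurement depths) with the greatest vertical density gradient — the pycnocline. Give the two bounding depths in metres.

196–202 m

Compute the density gradient over each adjacent pair:
  187–196 m: Δρ/Δz = 0.08/9 = 8.9 × 10⁻³ kg m⁻⁴
  196–202 m: Δρ/Δz = 0.25/6 = 0.042 kg m⁻⁴
  202–252 m: Δρ/Δz = 1.36/50 = 0.027 kg m⁻⁴
The largest gradient is in the 196–202 m interval — the pycnocline.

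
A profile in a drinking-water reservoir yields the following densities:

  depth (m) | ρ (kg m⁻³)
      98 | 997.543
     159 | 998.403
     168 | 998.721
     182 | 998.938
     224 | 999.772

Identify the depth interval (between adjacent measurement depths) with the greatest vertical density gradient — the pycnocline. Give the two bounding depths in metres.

Compute the density gradient over each adjacent pair:
  98–159 m: Δρ/Δz = 0.860/61 = 0.014 kg m⁻⁴
  159–168 m: Δρ/Δz = 0.318/9 = 0.035 kg m⁻⁴
  168–182 m: Δρ/Δz = 0.217/14 = 0.015 kg m⁻⁴
  182–224 m: Δρ/Δz = 0.834/42 = 0.020 kg m⁻⁴
The largest gradient is in the 159–168 m interval — the pycnocline.

159–168 m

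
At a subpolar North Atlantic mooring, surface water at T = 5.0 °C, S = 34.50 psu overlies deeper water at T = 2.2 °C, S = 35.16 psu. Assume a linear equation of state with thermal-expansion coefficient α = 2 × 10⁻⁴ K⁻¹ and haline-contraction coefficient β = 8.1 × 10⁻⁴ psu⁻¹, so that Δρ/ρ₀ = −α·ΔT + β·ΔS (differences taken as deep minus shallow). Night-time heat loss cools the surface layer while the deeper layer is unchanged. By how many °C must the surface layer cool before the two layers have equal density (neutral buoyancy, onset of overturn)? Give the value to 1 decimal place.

5.5 °C

Neutral buoyancy requires Δρ = 0, i.e. −α(T_deep − T_surf′) + β(S_deep − S_surf) = 0.
T_surf′ = T_deep − (β/α)·ΔS = 2.2 − (8.1 × 10⁻⁴/2 × 10⁻⁴)·(+0.66) = -0.473 °C.
Cooling required: 5.0 − (-0.473) = 5.473 °C.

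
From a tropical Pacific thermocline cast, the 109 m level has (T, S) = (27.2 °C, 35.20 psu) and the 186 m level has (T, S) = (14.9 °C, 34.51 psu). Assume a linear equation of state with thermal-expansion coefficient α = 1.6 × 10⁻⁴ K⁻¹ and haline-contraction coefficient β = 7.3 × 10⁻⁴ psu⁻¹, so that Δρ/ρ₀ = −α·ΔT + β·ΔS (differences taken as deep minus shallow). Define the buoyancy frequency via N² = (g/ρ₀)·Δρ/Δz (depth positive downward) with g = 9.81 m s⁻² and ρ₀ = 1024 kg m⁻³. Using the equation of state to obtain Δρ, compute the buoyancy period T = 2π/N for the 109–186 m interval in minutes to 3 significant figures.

ΔT = -12.3 K, ΔS = -0.69 psu (deep − shallow).
Δρ/ρ₀ = −αΔT + βΔS = 1.968 × 10⁻³ − 5.037 × 10⁻⁴ = 1.4643 × 10⁻³, so Δρ ≈ 1.499 kg m⁻³.
N² = (g/ρ₀)·Δρ/Δz = g·(Δρ/ρ₀)/Δz = 9.81 × 1.4643 × 10⁻³ / 77 = 1.8656 × 10⁻⁴ s⁻².
N = √(1.8656 × 10⁻⁴) = 0.013659 rad s⁻¹ → T = 2π/N = 460.00 s = 7.6667 min ≈ 7.67 min.

7.67 min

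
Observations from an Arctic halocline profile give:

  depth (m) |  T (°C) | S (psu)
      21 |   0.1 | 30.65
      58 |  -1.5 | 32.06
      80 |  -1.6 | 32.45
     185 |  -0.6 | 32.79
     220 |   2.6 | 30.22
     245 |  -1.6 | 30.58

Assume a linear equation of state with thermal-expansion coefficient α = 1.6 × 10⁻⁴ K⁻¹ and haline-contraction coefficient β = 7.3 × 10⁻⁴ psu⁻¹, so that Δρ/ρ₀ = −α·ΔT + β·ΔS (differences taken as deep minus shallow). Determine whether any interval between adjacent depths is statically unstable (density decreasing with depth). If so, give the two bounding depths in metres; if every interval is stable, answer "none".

Evaluate Δρ/ρ₀ = −αΔT + βΔS across each adjacent pair:
  21–58 m: −αΔT+βΔS = −(1.6 × 10⁻⁴)(-1.6)+(7.3 × 10⁻⁴)(+1.41) = 1.3 × 10⁻³ → stable
  58–80 m: −αΔT+βΔS = −(1.6 × 10⁻⁴)(-0.1)+(7.3 × 10⁻⁴)(+0.39) = 3.0 × 10⁻⁴ → stable
  80–185 m: −αΔT+βΔS = −(1.6 × 10⁻⁴)(+1.0)+(7.3 × 10⁻⁴)(+0.34) = 8.8 × 10⁻⁵ → stable
  185–220 m: −αΔT+βΔS = −(1.6 × 10⁻⁴)(+3.2)+(7.3 × 10⁻⁴)(-2.57) = -2.4 × 10⁻³ → UNSTABLE
  220–245 m: −αΔT+βΔS = −(1.6 × 10⁻⁴)(-4.2)+(7.3 × 10⁻⁴)(+0.36) = 9.3 × 10⁻⁴ → stable
The 185–220 m interval has Δρ < 0: lighter water underlies denser water.

185–220 m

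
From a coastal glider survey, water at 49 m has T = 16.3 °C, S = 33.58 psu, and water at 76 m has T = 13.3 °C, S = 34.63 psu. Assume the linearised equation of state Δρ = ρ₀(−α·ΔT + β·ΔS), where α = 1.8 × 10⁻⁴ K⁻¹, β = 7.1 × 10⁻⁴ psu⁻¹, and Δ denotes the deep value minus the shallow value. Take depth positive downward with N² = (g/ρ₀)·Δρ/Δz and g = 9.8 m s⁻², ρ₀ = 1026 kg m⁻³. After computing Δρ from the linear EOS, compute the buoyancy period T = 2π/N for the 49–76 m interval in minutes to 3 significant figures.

ΔT = -3.0 K, ΔS = +1.05 psu (deep − shallow).
Δρ/ρ₀ = −αΔT + βΔS = 5.40 × 10⁻⁴ + 7.455 × 10⁻⁴ = 1.2855 × 10⁻³, so Δρ ≈ 1.319 kg m⁻³.
N² = (g/ρ₀)·Δρ/Δz = g·(Δρ/ρ₀)/Δz = 9.8 × 1.2855 × 10⁻³ / 27 = 4.6659 × 10⁻⁴ s⁻².
N = √(4.6659 × 10⁻⁴) = 0.021601 rad s⁻¹ → T = 2π/N = 290.87 s = 4.8478 min ≈ 4.85 min.

4.85 min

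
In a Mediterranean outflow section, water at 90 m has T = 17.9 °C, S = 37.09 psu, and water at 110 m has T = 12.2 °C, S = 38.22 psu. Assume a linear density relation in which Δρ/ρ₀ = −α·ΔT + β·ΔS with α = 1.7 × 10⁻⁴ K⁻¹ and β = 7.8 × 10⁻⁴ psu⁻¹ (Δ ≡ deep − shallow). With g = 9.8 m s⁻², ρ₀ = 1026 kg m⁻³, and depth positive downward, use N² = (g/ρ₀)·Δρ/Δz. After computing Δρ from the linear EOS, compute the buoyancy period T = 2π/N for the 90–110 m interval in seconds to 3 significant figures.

ΔT = -5.7 K, ΔS = +1.13 psu (deep − shallow).
Δρ/ρ₀ = −αΔT + βΔS = 9.69 × 10⁻⁴ + 8.814 × 10⁻⁴ = 1.8504 × 10⁻³, so Δρ ≈ 1.899 kg m⁻³.
N² = (g/ρ₀)·Δρ/Δz = g·(Δρ/ρ₀)/Δz = 9.8 × 1.8504 × 10⁻³ / 20 = 9.0670 × 10⁻⁴ s⁻².
N = √(9.0670 × 10⁻⁴) = 0.030111 rad s⁻¹ → T = 2π/N = 208.67 s ≈ 209 s.

209 s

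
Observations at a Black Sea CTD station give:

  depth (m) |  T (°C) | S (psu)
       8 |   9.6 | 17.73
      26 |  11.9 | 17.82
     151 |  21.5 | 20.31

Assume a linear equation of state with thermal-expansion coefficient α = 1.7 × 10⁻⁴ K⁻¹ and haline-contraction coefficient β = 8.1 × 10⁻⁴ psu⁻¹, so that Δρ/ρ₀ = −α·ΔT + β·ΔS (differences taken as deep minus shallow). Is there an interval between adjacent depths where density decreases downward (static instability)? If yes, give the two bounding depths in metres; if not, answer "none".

Evaluate Δρ/ρ₀ = −αΔT + βΔS across each adjacent pair:
  8–26 m: −αΔT+βΔS = −(1.7 × 10⁻⁴)(+2.3)+(8.1 × 10⁻⁴)(+0.09) = -3.2 × 10⁻⁴ → UNSTABLE
  26–151 m: −αΔT+βΔS = −(1.7 × 10⁻⁴)(+9.6)+(8.1 × 10⁻⁴)(+2.49) = 3.8 × 10⁻⁴ → stable
The 8–26 m interval has Δρ < 0: lighter water underlies denser water.

8–26 m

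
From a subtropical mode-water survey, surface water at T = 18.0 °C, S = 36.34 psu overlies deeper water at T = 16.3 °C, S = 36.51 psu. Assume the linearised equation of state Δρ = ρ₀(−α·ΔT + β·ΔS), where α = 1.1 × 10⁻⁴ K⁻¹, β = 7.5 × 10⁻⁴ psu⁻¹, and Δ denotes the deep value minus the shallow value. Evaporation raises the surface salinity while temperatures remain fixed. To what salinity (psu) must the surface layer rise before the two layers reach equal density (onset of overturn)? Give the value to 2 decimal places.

36.76 psu

Neutral buoyancy requires −α(T_deep − T_surf) + β(S_deep − S_surf′) = 0.
S_surf′ = S_deep − (α/β)·ΔT = 36.51 − (1.1 × 10⁻⁴/7.5 × 10⁻⁴)·(-1.7) = 36.7593 psu.
Increase required: 36.7593 − 36.34 = 0.4193 psu.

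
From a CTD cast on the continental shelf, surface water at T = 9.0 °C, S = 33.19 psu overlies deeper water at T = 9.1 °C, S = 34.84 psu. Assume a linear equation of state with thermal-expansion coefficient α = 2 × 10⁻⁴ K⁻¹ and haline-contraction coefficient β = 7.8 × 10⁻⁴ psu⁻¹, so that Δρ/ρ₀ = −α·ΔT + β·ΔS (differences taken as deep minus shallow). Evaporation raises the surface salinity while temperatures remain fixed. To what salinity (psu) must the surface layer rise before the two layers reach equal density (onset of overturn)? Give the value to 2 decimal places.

Neutral buoyancy requires −α(T_deep − T_surf) + β(S_deep − S_surf′) = 0.
S_surf′ = S_deep − (α/β)·ΔT = 34.84 − (2 × 10⁻⁴/7.8 × 10⁻⁴)·(+0.1) = 34.8144 psu.
Increase required: 34.8144 − 33.19 = 1.6244 psu.

34.81 psu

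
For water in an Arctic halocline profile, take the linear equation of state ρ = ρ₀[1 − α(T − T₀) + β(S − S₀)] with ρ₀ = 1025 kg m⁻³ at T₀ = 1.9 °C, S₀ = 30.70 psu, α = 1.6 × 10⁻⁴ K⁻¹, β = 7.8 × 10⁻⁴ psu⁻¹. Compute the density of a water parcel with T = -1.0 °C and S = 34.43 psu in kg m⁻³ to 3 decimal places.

1028.458 kg m⁻³

T − T₀ = -2.9 K, S − S₀ = +3.73 psu.
Bracket = 1 − α·(-2.9) + β·(+3.73) = 1 + (3.3734 × 10⁻³) = 1.0033734.
ρ = 1025 × 1.0033734 = 1028.458 kg m⁻³.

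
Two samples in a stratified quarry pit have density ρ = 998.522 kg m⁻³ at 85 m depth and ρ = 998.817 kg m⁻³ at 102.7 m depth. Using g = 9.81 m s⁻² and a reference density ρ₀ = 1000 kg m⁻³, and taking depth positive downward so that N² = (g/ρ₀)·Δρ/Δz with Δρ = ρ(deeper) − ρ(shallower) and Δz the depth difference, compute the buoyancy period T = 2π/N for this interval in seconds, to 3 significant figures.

491 s

Δρ = 998.817 − 998.522 = 0.295 kg m⁻³ over Δz = 102.7 − 85 = 17.7 m.
N² = (9.81/1000) × (0.295/17.7) = 1.6350 × 10⁻⁴ s⁻².
N = √(1.6350 × 10⁻⁴) = 0.012787 rad s⁻¹, so T = 2π/N = 491.37 s ≈ 491 s.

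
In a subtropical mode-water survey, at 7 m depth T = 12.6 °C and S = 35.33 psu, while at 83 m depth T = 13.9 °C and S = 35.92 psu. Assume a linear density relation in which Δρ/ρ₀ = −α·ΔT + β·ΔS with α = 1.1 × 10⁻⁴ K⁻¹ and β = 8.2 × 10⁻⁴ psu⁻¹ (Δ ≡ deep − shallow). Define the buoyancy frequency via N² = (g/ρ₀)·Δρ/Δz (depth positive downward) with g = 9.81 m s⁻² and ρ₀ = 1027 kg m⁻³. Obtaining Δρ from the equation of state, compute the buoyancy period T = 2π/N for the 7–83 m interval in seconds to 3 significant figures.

ΔT = +1.3 K, ΔS = +0.59 psu (deep − shallow).
Δρ/ρ₀ = −αΔT + βΔS = -1.43 × 10⁻⁴ + 4.838 × 10⁻⁴ = 3.408 × 10⁻⁴, so Δρ ≈ 0.3500 kg m⁻³.
N² = (g/ρ₀)·Δρ/Δz = g·(Δρ/ρ₀)/Δz = 9.81 × 3.408 × 10⁻⁴ / 76 = 4.3990 × 10⁻⁵ s⁻².
N = √(4.3990 × 10⁻⁵) = 6.6325 × 10⁻³ rad s⁻¹ → T = 2π/N = 947.33 s ≈ 947 s.

947 s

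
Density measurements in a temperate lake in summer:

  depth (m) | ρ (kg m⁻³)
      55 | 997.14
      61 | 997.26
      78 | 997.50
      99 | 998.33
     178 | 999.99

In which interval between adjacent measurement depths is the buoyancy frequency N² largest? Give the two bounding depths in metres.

78–99 m

Compute the density gradient over each adjacent pair:
  55–61 m: Δρ/Δz = 0.12/6 = 0.020 kg m⁻⁴
  61–78 m: Δρ/Δz = 0.24/17 = 0.014 kg m⁻⁴
  78–99 m: Δρ/Δz = 0.83/21 = 0.040 kg m⁻⁴
  99–178 m: Δρ/Δz = 1.66/79 = 0.021 kg m⁻⁴
The largest gradient is in the 78–99 m interval — the pycnocline.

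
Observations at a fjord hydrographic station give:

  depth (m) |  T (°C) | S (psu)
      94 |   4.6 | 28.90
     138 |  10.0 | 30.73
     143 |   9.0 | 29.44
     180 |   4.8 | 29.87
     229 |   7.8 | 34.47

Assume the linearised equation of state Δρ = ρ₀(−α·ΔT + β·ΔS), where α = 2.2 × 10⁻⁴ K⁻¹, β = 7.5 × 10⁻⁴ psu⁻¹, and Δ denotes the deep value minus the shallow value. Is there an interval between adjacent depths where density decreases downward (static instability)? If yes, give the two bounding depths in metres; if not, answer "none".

Evaluate Δρ/ρ₀ = −αΔT + βΔS across each adjacent pair:
  94–138 m: −αΔT+βΔS = −(2.2 × 10⁻⁴)(+5.4)+(7.5 × 10⁻⁴)(+1.83) = 1.8 × 10⁻⁴ → stable
  138–143 m: −αΔT+βΔS = −(2.2 × 10⁻⁴)(-1.0)+(7.5 × 10⁻⁴)(-1.29) = -7.5 × 10⁻⁴ → UNSTABLE
  143–180 m: −αΔT+βΔS = −(2.2 × 10⁻⁴)(-4.2)+(7.5 × 10⁻⁴)(+0.43) = 1.2 × 10⁻³ → stable
  180–229 m: −αΔT+βΔS = −(2.2 × 10⁻⁴)(+3.0)+(7.5 × 10⁻⁴)(+4.60) = 2.8 × 10⁻³ → stable
The 138–143 m interval has Δρ < 0: lighter water underlies denser water.

138–143 m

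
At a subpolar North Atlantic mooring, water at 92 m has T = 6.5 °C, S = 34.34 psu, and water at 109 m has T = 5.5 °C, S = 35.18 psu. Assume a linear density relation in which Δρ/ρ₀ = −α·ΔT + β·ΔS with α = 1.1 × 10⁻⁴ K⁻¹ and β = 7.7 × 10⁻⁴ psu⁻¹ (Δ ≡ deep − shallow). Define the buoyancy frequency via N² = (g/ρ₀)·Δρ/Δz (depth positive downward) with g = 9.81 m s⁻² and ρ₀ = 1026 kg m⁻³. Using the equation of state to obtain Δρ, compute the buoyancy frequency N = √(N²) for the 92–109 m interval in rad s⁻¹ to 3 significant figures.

0.0209 rad s⁻¹

ΔT = -1.0 K, ΔS = +0.84 psu (deep − shallow).
Δρ/ρ₀ = −αΔT + βΔS = 1.10 × 10⁻⁴ + 6.468 × 10⁻⁴ = 7.568 × 10⁻⁴, so Δρ ≈ 0.7765 kg m⁻³.
N² = (g/ρ₀)·Δρ/Δz = g·(Δρ/ρ₀)/Δz = 9.81 × 7.568 × 10⁻⁴ / 17 = 4.3672 × 10⁻⁴ s⁻².
N = √(4.3672 × 10⁻⁴) = 0.020898 rad s⁻¹ ≈ 0.0209 rad s⁻¹.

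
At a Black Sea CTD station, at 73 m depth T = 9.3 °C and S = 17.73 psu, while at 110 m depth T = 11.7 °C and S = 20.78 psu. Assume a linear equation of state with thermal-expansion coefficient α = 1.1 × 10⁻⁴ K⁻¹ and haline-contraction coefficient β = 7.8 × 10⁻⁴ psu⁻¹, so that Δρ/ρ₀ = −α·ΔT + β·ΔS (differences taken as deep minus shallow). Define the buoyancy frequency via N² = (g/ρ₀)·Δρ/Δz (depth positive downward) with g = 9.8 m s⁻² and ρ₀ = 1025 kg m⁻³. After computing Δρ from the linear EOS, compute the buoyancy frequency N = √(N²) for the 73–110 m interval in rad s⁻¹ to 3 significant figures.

ΔT = +2.4 K, ΔS = +3.05 psu (deep − shallow).
Δρ/ρ₀ = −αΔT + βΔS = -2.64 × 10⁻⁴ + 2.379 × 10⁻³ = 2.115 × 10⁻³, so Δρ ≈ 2.168 kg m⁻³.
N² = (g/ρ₀)·Δρ/Δz = g·(Δρ/ρ₀)/Δz = 9.8 × 2.115 × 10⁻³ / 37 = 5.6019 × 10⁻⁴ s⁻².
N = √(5.6019 × 10⁻⁴) = 0.023668 rad s⁻¹ ≈ 0.0237 rad s⁻¹.

0.0237 rad s⁻¹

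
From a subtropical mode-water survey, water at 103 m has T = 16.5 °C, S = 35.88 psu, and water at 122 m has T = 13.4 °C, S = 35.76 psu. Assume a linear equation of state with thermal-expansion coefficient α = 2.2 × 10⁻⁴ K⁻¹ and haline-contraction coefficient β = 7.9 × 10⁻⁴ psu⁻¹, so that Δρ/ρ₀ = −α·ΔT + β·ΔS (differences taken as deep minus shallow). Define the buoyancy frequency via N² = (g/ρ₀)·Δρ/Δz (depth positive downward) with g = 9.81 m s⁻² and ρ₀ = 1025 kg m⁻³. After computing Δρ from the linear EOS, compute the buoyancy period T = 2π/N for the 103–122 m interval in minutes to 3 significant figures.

ΔT = -3.1 K, ΔS = -0.12 psu (deep − shallow).
Δρ/ρ₀ = −αΔT + βΔS = 6.82 × 10⁻⁴ − 9.48 × 10⁻⁵ = 5.872 × 10⁻⁴, so Δρ ≈ 0.6019 kg m⁻³.
N² = (g/ρ₀)·Δρ/Δz = g·(Δρ/ρ₀)/Δz = 9.81 × 5.872 × 10⁻⁴ / 19 = 3.0318 × 10⁻⁴ s⁻².
N = √(3.0318 × 10⁻⁴) = 0.017412 rad s⁻¹ → T = 2π/N = 360.85 s = 6.0142 min ≈ 6.01 min.

6.01 min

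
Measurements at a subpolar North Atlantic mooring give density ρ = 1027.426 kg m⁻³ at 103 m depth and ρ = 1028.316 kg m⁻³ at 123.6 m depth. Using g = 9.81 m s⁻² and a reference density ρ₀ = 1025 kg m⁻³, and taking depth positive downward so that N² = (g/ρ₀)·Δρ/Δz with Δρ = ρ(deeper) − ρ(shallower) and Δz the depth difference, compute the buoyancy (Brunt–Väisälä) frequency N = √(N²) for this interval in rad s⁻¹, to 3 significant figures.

Δρ = 1028.316 − 1027.426 = 0.890 kg m⁻³ over Δz = 123.6 − 103 = 20.6 m.
N² = (9.81/1025) × (0.890/20.6) = 4.1349 × 10⁻⁴ s⁻².
N = √(4.1349 × 10⁻⁴) = 0.020334 rad s⁻¹ ≈ 0.0203 rad s⁻¹.

0.0203 rad s⁻¹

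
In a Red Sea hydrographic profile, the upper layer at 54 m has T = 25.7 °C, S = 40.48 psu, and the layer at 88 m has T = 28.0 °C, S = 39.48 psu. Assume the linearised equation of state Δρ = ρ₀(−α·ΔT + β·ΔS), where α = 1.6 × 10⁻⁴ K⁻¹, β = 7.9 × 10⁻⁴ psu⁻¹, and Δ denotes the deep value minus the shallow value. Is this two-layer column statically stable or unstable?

unstable

ΔT = 28.0 − 25.7 = +2.3 K and ΔS = 39.48 − 40.48 = -1.00 psu (deep − shallow).
−αΔT = -3.68 × 10⁻⁴; βΔS = -7.90 × 10⁻⁴; sum Δρ/ρ₀ = -1.158 × 10⁻³.
Δρ/ρ₀ < 0, so Δρ < 0: deeper water is lighter → statically unstable; the column would overturn.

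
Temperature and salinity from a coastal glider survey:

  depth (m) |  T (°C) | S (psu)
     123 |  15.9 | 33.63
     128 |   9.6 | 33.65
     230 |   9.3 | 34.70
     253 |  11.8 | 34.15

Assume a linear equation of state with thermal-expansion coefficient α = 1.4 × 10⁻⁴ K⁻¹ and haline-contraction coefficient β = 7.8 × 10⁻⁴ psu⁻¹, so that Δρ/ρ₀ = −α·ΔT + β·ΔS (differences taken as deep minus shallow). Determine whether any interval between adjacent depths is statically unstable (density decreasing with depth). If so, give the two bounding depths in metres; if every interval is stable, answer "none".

230–253 m

Evaluate Δρ/ρ₀ = −αΔT + βΔS across each adjacent pair:
  123–128 m: −αΔT+βΔS = −(1.4 × 10⁻⁴)(-6.3)+(7.8 × 10⁻⁴)(+0.02) = 9.0 × 10⁻⁴ → stable
  128–230 m: −αΔT+βΔS = −(1.4 × 10⁻⁴)(-0.3)+(7.8 × 10⁻⁴)(+1.05) = 8.6 × 10⁻⁴ → stable
  230–253 m: −αΔT+βΔS = −(1.4 × 10⁻⁴)(+2.5)+(7.8 × 10⁻⁴)(-0.55) = -7.8 × 10⁻⁴ → UNSTABLE
The 230–253 m interval has Δρ < 0: lighter water underlies denser water.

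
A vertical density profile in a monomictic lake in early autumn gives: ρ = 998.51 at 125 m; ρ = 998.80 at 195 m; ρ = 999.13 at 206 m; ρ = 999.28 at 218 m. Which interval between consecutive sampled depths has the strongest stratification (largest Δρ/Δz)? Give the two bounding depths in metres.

195–206 m

Compute the density gradient over each adjacent pair:
  125–195 m: Δρ/Δz = 0.29/70 = 4.1 × 10⁻³ kg m⁻⁴
  195–206 m: Δρ/Δz = 0.33/11 = 0.030 kg m⁻⁴
  206–218 m: Δρ/Δz = 0.15/12 = 0.012 kg m⁻⁴
The largest gradient is in the 195–206 m interval — the pycnocline.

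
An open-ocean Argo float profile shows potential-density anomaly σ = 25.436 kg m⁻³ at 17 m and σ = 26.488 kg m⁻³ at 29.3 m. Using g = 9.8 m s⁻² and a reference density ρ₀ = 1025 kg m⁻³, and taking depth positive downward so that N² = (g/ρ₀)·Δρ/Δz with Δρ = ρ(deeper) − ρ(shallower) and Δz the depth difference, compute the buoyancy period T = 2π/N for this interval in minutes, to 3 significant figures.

3.66 min

Δρ = 1026.488 − 1025.436 = 1.052 kg m⁻³ over Δz = 29.3 − 17 = 12.3 m.
N² = (9.8/1025) × (1.052/12.3) = 8.1774 × 10⁻⁴ s⁻².
N = √(8.1774 × 10⁻⁴) = 0.028596 rad s⁻¹, so T = 2π/N = 219.72 s = 3.6620 min ≈ 3.66 min.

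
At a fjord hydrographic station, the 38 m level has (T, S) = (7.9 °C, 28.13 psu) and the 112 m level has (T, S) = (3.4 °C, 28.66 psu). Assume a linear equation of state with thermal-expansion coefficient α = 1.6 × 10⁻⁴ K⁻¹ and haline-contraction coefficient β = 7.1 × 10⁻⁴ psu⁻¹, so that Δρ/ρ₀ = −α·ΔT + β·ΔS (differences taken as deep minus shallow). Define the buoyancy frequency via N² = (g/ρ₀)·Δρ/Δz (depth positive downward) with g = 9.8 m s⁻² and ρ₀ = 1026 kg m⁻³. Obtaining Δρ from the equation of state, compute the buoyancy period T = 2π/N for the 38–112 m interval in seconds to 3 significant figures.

521 s

ΔT = -4.5 K, ΔS = +0.53 psu (deep − shallow).
Δρ/ρ₀ = −αΔT + βΔS = 7.20 × 10⁻⁴ + 3.763 × 10⁻⁴ = 1.0963 × 10⁻³, so Δρ ≈ 1.125 kg m⁻³.
N² = (g/ρ₀)·Δρ/Δz = g·(Δρ/ρ₀)/Δz = 9.8 × 1.0963 × 10⁻³ / 74 = 1.4519 × 10⁻⁴ s⁻².
N = √(1.4519 × 10⁻⁴) = 0.012049 rad s⁻¹ → T = 2π/N = 521.47 s ≈ 521 s.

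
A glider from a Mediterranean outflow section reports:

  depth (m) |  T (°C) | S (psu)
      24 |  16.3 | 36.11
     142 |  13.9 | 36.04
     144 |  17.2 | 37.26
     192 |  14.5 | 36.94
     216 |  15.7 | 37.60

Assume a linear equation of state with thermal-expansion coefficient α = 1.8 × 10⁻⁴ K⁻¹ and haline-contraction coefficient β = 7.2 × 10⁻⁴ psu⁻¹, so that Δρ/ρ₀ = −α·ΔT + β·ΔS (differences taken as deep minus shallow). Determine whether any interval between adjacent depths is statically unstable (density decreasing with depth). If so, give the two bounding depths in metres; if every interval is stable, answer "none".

none

Evaluate Δρ/ρ₀ = −αΔT + βΔS across each adjacent pair:
  24–142 m: −αΔT+βΔS = −(1.8 × 10⁻⁴)(-2.4)+(7.2 × 10⁻⁴)(-0.07) = 3.8 × 10⁻⁴ → stable
  142–144 m: −αΔT+βΔS = −(1.8 × 10⁻⁴)(+3.3)+(7.2 × 10⁻⁴)(+1.22) = 2.8 × 10⁻⁴ → stable
  144–192 m: −αΔT+βΔS = −(1.8 × 10⁻⁴)(-2.7)+(7.2 × 10⁻⁴)(-0.32) = 2.6 × 10⁻⁴ → stable
  192–216 m: −αΔT+βΔS = −(1.8 × 10⁻⁴)(+1.2)+(7.2 × 10⁻⁴)(+0.66) = 2.6 × 10⁻⁴ → stable
Every interval has Δρ > 0: the column is stably stratified throughout.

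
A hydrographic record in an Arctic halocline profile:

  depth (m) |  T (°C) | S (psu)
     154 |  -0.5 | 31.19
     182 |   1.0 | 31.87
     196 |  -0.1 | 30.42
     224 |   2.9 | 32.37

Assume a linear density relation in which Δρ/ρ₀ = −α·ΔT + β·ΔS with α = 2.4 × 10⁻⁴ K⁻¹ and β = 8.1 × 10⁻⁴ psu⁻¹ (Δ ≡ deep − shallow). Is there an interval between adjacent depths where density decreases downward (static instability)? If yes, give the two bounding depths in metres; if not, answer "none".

182–196 m

Evaluate Δρ/ρ₀ = −αΔT + βΔS across each adjacent pair:
  154–182 m: −αΔT+βΔS = −(2.4 × 10⁻⁴)(+1.5)+(8.1 × 10⁻⁴)(+0.68) = 1.9 × 10⁻⁴ → stable
  182–196 m: −αΔT+βΔS = −(2.4 × 10⁻⁴)(-1.1)+(8.1 × 10⁻⁴)(-1.45) = -9.1 × 10⁻⁴ → UNSTABLE
  196–224 m: −αΔT+βΔS = −(2.4 × 10⁻⁴)(+3.0)+(8.1 × 10⁻⁴)(+1.95) = 8.6 × 10⁻⁴ → stable
The 182–196 m interval has Δρ < 0: lighter water underlies denser water.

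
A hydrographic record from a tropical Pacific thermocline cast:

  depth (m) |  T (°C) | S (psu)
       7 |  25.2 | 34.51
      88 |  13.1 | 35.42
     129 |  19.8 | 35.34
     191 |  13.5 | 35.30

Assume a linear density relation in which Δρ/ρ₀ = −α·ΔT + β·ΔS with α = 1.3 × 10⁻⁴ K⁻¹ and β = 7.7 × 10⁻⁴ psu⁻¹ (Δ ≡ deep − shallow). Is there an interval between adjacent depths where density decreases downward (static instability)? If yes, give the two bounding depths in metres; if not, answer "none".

Evaluate Δρ/ρ₀ = −αΔT + βΔS across each adjacent pair:
  7–88 m: −αΔT+βΔS = −(1.3 × 10⁻⁴)(-12.1)+(7.7 × 10⁻⁴)(+0.91) = 2.3 × 10⁻³ → stable
  88–129 m: −αΔT+βΔS = −(1.3 × 10⁻⁴)(+6.7)+(7.7 × 10⁻⁴)(-0.08) = -9.3 × 10⁻⁴ → UNSTABLE
  129–191 m: −αΔT+βΔS = −(1.3 × 10⁻⁴)(-6.3)+(7.7 × 10⁻⁴)(-0.04) = 7.9 × 10⁻⁴ → stable
The 88–129 m interval has Δρ < 0: lighter water underlies denser water.

88–129 m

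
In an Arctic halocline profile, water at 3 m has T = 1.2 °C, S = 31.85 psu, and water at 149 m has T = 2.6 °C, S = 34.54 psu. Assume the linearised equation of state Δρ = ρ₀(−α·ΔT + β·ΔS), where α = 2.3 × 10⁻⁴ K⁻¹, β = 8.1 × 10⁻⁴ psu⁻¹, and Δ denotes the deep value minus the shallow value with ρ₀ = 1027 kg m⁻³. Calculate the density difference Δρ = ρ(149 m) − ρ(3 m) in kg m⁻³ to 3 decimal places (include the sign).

+1.907 kg m⁻³

ΔT = +1.4 K, ΔS = +2.69 psu (deep − shallow).
Δρ/ρ₀ = −(2.3 × 10⁻⁴)(+1.4) + (8.1 × 10⁻⁴)(+2.69) = 1.8569 × 10⁻³.
Δρ = 1027 × (1.8569 × 10⁻³) = +1.907 kg m⁻³.
Positive Δρ: denser below, stable.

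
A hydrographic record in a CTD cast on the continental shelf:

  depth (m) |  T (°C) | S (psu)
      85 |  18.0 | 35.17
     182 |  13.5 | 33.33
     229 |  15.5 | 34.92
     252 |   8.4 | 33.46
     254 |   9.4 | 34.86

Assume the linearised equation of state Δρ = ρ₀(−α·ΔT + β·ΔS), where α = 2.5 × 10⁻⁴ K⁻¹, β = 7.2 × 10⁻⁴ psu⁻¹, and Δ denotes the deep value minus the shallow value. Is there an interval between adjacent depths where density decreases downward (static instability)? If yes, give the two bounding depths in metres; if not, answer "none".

85–182 m

Evaluate Δρ/ρ₀ = −αΔT + βΔS across each adjacent pair:
  85–182 m: −αΔT+βΔS = −(2.5 × 10⁻⁴)(-4.5)+(7.2 × 10⁻⁴)(-1.84) = -2.0 × 10⁻⁴ → UNSTABLE
  182–229 m: −αΔT+βΔS = −(2.5 × 10⁻⁴)(+2.0)+(7.2 × 10⁻⁴)(+1.59) = 6.4 × 10⁻⁴ → stable
  229–252 m: −αΔT+βΔS = −(2.5 × 10⁻⁴)(-7.1)+(7.2 × 10⁻⁴)(-1.46) = 7.2 × 10⁻⁴ → stable
  252–254 m: −αΔT+βΔS = −(2.5 × 10⁻⁴)(+1.0)+(7.2 × 10⁻⁴)(+1.40) = 7.6 × 10⁻⁴ → stable
The 85–182 m interval has Δρ < 0: lighter water underlies denser water.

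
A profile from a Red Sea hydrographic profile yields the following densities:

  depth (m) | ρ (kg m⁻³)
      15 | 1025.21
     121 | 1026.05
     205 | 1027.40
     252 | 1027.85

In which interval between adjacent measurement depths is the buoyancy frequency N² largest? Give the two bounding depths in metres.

121–205 m

Compute the density gradient over each adjacent pair:
  15–121 m: Δρ/Δz = 0.84/106 = 7.9 × 10⁻³ kg m⁻⁴
  121–205 m: Δρ/Δz = 1.35/84 = 0.016 kg m⁻⁴
  205–252 m: Δρ/Δz = 0.45/47 = 9.6 × 10⁻³ kg m⁻⁴
The largest gradient is in the 121–205 m interval — the pycnocline.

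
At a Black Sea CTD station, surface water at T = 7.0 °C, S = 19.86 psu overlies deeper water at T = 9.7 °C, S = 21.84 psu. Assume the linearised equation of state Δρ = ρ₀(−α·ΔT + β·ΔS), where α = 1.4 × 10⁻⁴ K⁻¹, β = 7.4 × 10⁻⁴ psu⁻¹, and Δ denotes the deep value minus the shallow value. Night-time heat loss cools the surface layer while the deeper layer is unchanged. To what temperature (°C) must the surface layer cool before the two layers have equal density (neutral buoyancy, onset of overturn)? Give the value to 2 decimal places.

Neutral buoyancy requires Δρ = 0, i.e. −α(T_deep − T_surf′) + β(S_deep − S_surf) = 0.
T_surf′ = T_deep − (β/α)·ΔS = 9.7 − (7.4 × 10⁻⁴/1.4 × 10⁻⁴)·(+1.98) = -0.7657 °C.
Cooling required: 7.0 − (-0.7657) = 7.7657 °C.

-0.77 °C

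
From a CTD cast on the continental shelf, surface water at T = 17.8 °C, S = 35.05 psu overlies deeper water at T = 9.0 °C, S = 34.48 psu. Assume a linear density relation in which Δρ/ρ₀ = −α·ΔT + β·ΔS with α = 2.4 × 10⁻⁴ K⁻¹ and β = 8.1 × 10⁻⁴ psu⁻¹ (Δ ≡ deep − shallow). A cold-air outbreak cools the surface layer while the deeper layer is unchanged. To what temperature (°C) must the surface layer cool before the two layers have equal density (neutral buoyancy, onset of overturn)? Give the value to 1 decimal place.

10.9 °C

Neutral buoyancy requires Δρ = 0, i.e. −α(T_deep − T_surf′) + β(S_deep − S_surf) = 0.
T_surf′ = T_deep − (β/α)·ΔS = 9.0 − (8.1 × 10⁻⁴/2.4 × 10⁻⁴)·(-0.57) = 10.924 °C.
Cooling required: 17.8 − (10.924) = 6.876 °C.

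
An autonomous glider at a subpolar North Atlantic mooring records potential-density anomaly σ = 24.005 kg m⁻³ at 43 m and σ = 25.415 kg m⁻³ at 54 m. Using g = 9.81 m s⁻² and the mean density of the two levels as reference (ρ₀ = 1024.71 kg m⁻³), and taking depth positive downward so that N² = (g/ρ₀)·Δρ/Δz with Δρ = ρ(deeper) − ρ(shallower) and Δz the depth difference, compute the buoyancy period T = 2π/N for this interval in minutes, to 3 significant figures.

2.99 min

Δρ = 1025.415 − 1024.005 = 1.410 kg m⁻³ over Δz = 54 − 43 = 11 m.
N² = (9.81/1024.71) × (1.410/11) = 1.2271 × 10⁻³ s⁻².
N = √(1.2271 × 10⁻³) = 0.035030 rad s⁻¹, so T = 2π/N = 179.37 s = 2.9895 min ≈ 2.99 min.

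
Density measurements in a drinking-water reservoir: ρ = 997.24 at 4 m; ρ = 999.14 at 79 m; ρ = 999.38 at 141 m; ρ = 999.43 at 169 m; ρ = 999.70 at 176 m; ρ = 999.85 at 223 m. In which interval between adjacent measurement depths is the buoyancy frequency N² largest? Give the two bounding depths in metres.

Compute the density gradient over each adjacent pair:
  4–79 m: Δρ/Δz = 1.90/75 = 0.025 kg m⁻⁴
  79–141 m: Δρ/Δz = 0.24/62 = 3.9 × 10⁻³ kg m⁻⁴
  141–169 m: Δρ/Δz = 0.05/28 = 1.8 × 10⁻³ kg m⁻⁴
  169–176 m: Δρ/Δz = 0.27/7 = 0.039 kg m⁻⁴
  176–223 m: Δρ/Δz = 0.15/47 = 3.2 × 10⁻³ kg m⁻⁴
The largest gradient is in the 169–176 m interval — the pycnocline.

169–176 m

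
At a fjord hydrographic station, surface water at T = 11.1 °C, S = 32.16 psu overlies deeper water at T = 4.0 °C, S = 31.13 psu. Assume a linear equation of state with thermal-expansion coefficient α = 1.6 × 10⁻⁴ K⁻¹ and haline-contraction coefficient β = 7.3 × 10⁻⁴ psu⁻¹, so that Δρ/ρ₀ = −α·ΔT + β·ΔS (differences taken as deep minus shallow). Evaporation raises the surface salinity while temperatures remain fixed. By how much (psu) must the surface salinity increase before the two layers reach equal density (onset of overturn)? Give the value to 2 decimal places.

Neutral buoyancy requires −α(T_deep − T_surf) + β(S_deep − S_surf′) = 0.
S_surf′ = S_deep − (α/β)·ΔT = 31.13 − (1.6 × 10⁻⁴/7.3 × 10⁻⁴)·(-7.1) = 32.6862 psu.
Increase required: 32.6862 − 32.16 = 0.5262 psu.

0.53 psu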